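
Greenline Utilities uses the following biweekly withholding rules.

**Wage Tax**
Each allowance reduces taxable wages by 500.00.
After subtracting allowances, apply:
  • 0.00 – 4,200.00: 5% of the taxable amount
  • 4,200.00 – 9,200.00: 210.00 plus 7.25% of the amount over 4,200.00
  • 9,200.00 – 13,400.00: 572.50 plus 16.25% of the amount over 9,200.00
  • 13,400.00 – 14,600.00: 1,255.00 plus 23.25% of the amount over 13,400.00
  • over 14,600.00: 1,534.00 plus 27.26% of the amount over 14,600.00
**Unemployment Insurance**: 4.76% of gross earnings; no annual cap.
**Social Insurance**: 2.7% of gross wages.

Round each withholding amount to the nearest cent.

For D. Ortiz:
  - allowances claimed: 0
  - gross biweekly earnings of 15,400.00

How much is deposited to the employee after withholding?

Wage Tax: taxable = 15,400.00
  1,534.00 + 27.26% × (15,400.00 − 14,600.00) = 1,534.00 + 27.26% × 800.00 = 1,752.08
Unemployment Insurance: 4.76% × 15,400.00 = 733.04
Social Insurance: 2.7% × 15,400.00 = 415.80
Total withheld: 1,752.08 + 733.04 + 415.80 = 2,900.92
Net pay: 15,400.00 − 2,900.92 = 12,499.08

12,499.08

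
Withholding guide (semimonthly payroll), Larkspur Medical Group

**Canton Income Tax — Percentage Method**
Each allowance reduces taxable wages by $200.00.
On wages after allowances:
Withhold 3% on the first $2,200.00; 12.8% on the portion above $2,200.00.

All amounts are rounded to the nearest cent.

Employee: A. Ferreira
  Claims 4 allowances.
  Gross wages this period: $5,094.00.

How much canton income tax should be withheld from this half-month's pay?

$334.03

Canton Income Tax: taxable = $5,094.00 − 4×$200.00 = $4,294.00
  $66.00 + 12.8% × ($4,294.00 − $2,200.00) = $66.00 + 12.8% × $2,094.00 = $334.03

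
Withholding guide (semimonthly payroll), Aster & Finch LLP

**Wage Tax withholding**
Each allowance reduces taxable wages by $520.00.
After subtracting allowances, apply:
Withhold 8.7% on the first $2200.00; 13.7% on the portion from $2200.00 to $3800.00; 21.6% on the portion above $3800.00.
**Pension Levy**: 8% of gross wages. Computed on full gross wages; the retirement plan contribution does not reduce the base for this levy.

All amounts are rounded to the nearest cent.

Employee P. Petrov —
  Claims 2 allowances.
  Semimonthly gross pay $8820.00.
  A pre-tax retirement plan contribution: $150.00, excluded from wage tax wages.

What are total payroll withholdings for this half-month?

Wage Tax: taxable = $8820.00 − $150.00 − 2×$520.00 = $7630.00
  $410.60 + 21.6% × ($7630.00 − $3800.00) = $410.60 + 21.6% × $3830.00 = $1237.88
Pension Levy: 8% × $8820.00 = $705.60
Total: $1237.88 + $705.60 = $1943.48

$1943.48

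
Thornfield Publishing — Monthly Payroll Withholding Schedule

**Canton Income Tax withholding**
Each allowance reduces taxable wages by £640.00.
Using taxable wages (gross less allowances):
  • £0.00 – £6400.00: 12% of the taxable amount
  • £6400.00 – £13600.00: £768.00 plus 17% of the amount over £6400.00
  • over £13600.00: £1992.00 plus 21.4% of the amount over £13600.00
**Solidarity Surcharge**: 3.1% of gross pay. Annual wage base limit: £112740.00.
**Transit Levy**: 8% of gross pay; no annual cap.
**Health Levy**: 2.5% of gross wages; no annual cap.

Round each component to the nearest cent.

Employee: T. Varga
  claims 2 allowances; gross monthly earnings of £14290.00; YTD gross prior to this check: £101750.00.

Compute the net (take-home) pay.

Canton Income Tax: taxable = £14290.00 − 2×£640.00 = £13010.00
  £768.00 + 17% × (£13010.00 − £6400.00) = £768.00 + 17% × £6610.00 = £1891.70
Solidarity Surcharge: cap £112740.00 − YTD £101750.00 = £10990.00 subject; 3.1% × £10990.00 = £340.69
Transit Levy: 8% × £14290.00 = £1143.20
Health Levy: 2.5% × £14290.00 = £357.25
Total withheld: £1891.70 + £340.69 + £1143.20 + £357.25 = £3732.84
Net pay: £14290.00 − £3732.84 = £10557.16

£10557.16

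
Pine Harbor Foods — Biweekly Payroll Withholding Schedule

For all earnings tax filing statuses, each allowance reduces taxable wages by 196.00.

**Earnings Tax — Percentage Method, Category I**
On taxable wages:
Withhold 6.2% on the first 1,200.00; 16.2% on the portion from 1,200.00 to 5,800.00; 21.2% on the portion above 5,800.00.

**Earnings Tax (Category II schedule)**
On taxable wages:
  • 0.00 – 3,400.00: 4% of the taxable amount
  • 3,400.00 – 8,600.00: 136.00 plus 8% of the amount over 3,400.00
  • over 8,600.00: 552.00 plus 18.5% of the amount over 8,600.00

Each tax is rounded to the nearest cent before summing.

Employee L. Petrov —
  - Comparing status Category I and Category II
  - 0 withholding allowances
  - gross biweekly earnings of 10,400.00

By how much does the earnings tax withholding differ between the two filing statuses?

909.80

Earnings Tax (Category I): taxable = 10,400.00
  819.60 + 21.2% × (10,400.00 − 5,800.00) = 819.60 + 21.2% × 4,600.00 = 1,794.80
Earnings Tax (Category II): taxable = 10,400.00
  552.00 + 18.5% × (10,400.00 − 8,600.00) = 552.00 + 18.5% × 1,800.00 = 885.00
Difference: |1,794.80 − 885.00| = 909.80 (higher under Category I)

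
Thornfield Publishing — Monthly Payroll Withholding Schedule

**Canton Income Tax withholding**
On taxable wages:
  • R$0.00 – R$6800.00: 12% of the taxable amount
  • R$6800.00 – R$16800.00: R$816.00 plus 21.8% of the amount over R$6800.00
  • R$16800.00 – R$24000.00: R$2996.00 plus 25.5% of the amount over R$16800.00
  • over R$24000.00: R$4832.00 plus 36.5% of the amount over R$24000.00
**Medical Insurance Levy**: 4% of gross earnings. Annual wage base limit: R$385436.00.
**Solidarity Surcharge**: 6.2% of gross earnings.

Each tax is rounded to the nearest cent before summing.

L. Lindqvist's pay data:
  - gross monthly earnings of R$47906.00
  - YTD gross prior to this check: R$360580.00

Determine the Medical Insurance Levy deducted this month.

Medical Insurance Levy: cap R$385436.00 − YTD R$360580.00 = R$24856.00 subject; 4% × R$24856.00 = R$994.24

R$994.24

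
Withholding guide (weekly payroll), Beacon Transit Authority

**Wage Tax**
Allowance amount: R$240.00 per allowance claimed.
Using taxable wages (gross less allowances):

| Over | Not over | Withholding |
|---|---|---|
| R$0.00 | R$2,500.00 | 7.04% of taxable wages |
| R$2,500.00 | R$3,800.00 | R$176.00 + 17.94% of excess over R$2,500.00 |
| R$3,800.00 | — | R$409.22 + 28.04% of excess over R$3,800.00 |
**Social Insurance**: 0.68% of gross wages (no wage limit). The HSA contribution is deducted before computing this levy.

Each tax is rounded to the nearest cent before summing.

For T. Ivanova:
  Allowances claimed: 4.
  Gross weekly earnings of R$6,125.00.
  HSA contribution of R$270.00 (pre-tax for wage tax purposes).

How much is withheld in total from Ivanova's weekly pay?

R$756.07

Wage Tax: taxable = R$6,125.00 − R$270.00 − 4×R$240.00 = R$4,895.00
  R$409.22 + 28.04% × (R$4,895.00 − R$3,800.00) = R$409.22 + 28.04% × R$1,095.00 = R$716.26
Social Insurance: 0.68% × R$5,855.00 = R$39.81
Total: R$716.26 + R$39.81 = R$756.07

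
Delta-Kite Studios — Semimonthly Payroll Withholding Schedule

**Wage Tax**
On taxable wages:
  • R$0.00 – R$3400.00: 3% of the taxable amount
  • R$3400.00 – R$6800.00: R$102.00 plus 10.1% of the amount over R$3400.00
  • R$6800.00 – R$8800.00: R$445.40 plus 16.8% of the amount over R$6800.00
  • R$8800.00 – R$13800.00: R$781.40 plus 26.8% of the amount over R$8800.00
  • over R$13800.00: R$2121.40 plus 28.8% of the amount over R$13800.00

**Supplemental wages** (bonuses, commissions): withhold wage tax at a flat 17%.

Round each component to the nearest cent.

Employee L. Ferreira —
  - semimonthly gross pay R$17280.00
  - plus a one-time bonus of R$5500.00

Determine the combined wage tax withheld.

R$4058.64

Wage Tax: taxable = R$17280.00
  R$2121.40 + 28.8% × (R$17280.00 − R$13800.00) = R$2121.40 + 28.8% × R$3480.00 = R$3123.64
Supplemental (17% flat on bonus): 17% × R$5500.00 = R$935.00
Total wage tax: R$3123.64 + R$935.00 = R$4058.64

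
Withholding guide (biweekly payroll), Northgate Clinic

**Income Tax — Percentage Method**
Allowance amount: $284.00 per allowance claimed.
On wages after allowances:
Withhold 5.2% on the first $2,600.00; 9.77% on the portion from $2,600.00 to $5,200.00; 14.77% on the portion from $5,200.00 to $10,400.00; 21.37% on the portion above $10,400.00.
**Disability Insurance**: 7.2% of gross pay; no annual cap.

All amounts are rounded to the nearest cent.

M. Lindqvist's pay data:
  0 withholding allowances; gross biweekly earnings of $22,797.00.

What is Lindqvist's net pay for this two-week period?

Income Tax: taxable = $22,797.00
  $1,157.26 + 21.37% × ($22,797.00 − $10,400.00) = $1,157.26 + 21.37% × $12,397.00 = $3,806.50
Disability Insurance: 7.2% × $22,797.00 = $1,641.38
Total withheld: $3,806.50 + $1,641.38 = $5,447.88
Net pay: $22,797.00 − $5,447.88 = $17,349.12

$17,349.12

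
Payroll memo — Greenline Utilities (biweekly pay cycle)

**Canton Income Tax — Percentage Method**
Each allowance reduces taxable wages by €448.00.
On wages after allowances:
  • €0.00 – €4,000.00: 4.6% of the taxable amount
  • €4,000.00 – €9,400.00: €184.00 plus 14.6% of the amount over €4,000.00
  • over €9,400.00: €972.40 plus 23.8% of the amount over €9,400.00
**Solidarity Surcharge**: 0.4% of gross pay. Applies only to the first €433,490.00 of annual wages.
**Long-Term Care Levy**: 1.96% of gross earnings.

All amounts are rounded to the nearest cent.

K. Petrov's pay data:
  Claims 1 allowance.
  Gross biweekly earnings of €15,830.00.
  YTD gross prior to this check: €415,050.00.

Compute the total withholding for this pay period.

Canton Income Tax: taxable = €15,830.00 − 1×€448.00 = €15,382.00
  €972.40 + 23.8% × (€15,382.00 − €9,400.00) = €972.40 + 23.8% × €5,982.00 = €2,396.12
Solidarity Surcharge: 0.4% × €15,830.00 = €63.32
Long-Term Care Levy: 1.96% × €15,830.00 = €310.27
Total: €2,396.12 + €63.32 + €310.27 = €2,769.71

€2,769.71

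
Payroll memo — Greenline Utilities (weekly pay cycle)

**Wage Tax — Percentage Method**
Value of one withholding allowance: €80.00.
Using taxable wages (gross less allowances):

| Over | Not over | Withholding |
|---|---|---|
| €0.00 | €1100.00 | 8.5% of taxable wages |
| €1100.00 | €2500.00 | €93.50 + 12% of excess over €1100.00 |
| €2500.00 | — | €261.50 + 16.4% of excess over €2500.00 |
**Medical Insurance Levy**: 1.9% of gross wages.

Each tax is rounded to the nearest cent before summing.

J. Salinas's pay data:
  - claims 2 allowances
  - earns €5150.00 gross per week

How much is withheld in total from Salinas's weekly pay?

€767.71

Wage Tax: taxable = €5150.00 − 2×€80.00 = €4990.00
  €261.50 + 16.4% × (€4990.00 − €2500.00) = €261.50 + 16.4% × €2490.00 = €669.86
Medical Insurance Levy: 1.9% × €5150.00 = €97.85
Total: €669.86 + €97.85 = €767.71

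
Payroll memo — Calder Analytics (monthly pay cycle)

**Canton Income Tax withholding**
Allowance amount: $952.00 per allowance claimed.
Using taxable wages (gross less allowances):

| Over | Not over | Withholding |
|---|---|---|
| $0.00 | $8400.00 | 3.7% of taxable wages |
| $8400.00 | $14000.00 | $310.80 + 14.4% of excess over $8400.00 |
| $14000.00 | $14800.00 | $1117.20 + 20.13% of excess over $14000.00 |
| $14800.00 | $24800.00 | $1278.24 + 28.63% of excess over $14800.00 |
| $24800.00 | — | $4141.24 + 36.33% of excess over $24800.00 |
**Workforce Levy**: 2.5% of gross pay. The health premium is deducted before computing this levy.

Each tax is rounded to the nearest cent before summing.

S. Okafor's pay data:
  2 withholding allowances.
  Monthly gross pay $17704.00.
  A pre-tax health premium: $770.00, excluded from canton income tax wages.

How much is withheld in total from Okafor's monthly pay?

Canton Income Tax: taxable = $17704.00 − $770.00 − 2×$952.00 = $15030.00
  $1278.24 + 28.63% × ($15030.00 − $14800.00) = $1278.24 + 28.63% × $230.00 = $1344.09
Workforce Levy: 2.5% × $16934.00 = $423.35
Total: $1344.09 + $423.35 = $1767.44

$1767.44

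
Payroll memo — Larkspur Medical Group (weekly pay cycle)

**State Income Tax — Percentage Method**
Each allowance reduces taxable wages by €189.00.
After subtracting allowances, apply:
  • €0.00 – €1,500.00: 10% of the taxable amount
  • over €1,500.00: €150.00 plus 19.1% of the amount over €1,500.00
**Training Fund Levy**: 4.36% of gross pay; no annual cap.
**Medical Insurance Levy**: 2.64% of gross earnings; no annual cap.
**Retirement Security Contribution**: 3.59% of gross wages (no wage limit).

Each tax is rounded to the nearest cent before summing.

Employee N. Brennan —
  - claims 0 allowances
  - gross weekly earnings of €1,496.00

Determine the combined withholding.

State Income Tax: taxable = €1,496.00
  10% × €1,496.00 = €149.60
Training Fund Levy: 4.36% × €1,496.00 = €65.23
Medical Insurance Levy: 2.64% × €1,496.00 = €39.49
Retirement Security Contribution: 3.59% × €1,496.00 = €53.71
Total: €149.60 + €65.23 + €39.49 + €53.71 = €308.03

€308.03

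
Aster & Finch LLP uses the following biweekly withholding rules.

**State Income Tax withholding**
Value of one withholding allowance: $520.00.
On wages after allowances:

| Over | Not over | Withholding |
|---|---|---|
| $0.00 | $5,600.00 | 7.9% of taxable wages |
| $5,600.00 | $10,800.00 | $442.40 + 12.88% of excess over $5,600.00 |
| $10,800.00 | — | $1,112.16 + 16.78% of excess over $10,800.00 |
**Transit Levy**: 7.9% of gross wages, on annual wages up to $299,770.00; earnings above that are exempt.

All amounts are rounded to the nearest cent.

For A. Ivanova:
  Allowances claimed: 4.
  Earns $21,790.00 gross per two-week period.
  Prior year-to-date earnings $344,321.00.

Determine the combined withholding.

State Income Tax: taxable = $21,790.00 − 4×$520.00 = $19,710.00
  $1,112.16 + 16.78% × ($19,710.00 − $10,800.00) = $1,112.16 + 16.78% × $8,910.00 = $2,607.26
Transit Levy: YTD $344,321.00 ≥ cap $299,770.00 → $0.00
Total: $2,607.26 + $0.00 = $2,607.26

$2,607.26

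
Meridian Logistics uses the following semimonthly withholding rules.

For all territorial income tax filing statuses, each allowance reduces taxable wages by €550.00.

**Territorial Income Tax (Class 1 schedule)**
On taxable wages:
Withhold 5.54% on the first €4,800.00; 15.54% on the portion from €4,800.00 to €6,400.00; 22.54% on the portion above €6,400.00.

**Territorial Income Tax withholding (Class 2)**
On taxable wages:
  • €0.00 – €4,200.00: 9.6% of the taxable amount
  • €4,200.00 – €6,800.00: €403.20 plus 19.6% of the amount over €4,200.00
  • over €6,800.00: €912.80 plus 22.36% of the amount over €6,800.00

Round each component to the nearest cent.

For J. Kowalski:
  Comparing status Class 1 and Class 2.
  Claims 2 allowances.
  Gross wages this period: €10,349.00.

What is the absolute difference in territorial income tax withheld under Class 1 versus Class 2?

Territorial Income Tax (Class 1): taxable = €10,349.00 − 2×€550.00 = €9,249.00
  €514.56 + 22.54% × (€9,249.00 − €6,400.00) = €514.56 + 22.54% × €2,849.00 = €1,156.72
Territorial Income Tax (Class 2): taxable = €10,349.00 − 2×€550.00 = €9,249.00
  €912.80 + 22.36% × (€9,249.00 − €6,800.00) = €912.80 + 22.36% × €2,449.00 = €1,460.40
Difference: |€1,156.72 − €1,460.40| = €303.68 (higher under Class 2)

€303.68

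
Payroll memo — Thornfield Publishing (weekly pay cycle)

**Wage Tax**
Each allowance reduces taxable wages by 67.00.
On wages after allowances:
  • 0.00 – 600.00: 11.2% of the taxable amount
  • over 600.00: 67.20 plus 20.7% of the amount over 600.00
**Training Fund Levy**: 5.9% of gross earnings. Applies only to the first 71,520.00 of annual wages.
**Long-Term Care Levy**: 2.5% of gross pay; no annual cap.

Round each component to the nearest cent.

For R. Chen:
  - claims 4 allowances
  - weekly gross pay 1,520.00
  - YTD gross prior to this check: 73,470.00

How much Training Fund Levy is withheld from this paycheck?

0.00

Training Fund Levy: YTD 73,470.00 ≥ cap 71,520.00 → 0.00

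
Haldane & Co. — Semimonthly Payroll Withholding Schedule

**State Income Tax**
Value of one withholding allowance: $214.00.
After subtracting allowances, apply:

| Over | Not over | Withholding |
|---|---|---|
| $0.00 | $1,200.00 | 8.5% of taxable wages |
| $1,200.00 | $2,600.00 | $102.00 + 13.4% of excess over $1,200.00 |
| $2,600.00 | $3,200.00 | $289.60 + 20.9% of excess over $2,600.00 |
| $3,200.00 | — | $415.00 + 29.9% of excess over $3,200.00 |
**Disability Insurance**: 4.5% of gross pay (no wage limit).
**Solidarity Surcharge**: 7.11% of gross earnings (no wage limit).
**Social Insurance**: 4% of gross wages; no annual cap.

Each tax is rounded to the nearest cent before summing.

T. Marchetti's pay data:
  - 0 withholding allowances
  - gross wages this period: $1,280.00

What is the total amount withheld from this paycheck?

$312.53

State Income Tax: taxable = $1,280.00
  $102.00 + 13.4% × ($1,280.00 − $1,200.00) = $102.00 + 13.4% × $80.00 = $112.72
Disability Insurance: 4.5% × $1,280.00 = $57.60
Solidarity Surcharge: 7.11% × $1,280.00 = $91.01
Social Insurance: 4% × $1,280.00 = $51.20
Total: $112.72 + $57.60 + $91.01 + $51.20 = $312.53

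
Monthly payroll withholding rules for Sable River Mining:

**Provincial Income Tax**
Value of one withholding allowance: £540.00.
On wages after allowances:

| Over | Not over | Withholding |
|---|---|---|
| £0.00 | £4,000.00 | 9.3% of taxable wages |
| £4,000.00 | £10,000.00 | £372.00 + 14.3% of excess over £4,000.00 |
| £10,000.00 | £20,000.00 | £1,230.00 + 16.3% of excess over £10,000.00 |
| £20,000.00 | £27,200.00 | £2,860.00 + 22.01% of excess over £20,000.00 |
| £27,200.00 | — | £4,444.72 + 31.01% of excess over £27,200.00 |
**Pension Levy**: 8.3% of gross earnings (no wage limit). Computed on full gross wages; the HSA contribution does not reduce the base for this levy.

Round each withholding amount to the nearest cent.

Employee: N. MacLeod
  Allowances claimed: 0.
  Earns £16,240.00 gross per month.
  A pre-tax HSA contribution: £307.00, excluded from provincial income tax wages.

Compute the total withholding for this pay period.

£3,545.00

Provincial Income Tax: taxable = £16,240.00 − £307.00 = £15,933.00
  £1,230.00 + 16.3% × (£15,933.00 − £10,000.00) = £1,230.00 + 16.3% × £5,933.00 = £2,197.08
Pension Levy: 8.3% × £16,240.00 = £1,347.92
Total: £2,197.08 + £1,347.92 = £3,545.00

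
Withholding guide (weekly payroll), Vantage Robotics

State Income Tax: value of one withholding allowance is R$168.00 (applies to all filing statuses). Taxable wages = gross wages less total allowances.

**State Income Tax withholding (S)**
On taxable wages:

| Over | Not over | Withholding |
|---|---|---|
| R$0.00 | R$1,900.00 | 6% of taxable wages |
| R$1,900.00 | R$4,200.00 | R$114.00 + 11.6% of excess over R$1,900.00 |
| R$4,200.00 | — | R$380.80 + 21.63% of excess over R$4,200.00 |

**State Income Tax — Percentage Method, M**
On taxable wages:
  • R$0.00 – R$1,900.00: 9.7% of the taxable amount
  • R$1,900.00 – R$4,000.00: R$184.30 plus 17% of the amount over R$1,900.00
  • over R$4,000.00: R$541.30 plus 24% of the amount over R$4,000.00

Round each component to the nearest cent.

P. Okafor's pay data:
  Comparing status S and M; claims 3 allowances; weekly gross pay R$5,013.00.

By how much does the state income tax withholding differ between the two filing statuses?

R$215.82

State Income Tax (S): taxable = R$5,013.00 − 3×R$168.00 = R$4,509.00
  R$380.80 + 21.63% × (R$4,509.00 − R$4,200.00) = R$380.80 + 21.63% × R$309.00 = R$447.64
State Income Tax (M): taxable = R$5,013.00 − 3×R$168.00 = R$4,509.00
  R$541.30 + 24% × (R$4,509.00 − R$4,000.00) = R$541.30 + 24% × R$509.00 = R$663.46
Difference: |R$447.64 − R$663.46| = R$215.82 (higher under M)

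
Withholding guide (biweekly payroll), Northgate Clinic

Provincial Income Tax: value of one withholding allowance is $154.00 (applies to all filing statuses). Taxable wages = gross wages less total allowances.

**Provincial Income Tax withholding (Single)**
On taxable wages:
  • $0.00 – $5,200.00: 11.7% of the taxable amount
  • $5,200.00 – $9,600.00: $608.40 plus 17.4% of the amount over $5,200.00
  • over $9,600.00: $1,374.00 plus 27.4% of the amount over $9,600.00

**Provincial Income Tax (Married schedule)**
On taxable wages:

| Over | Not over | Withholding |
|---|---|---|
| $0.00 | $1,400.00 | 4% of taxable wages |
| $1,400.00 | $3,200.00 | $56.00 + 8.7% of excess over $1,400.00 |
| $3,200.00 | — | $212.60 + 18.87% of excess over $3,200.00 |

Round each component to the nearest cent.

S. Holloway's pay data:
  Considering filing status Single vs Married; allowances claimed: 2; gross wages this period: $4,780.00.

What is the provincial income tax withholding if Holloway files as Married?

Provincial Income Tax (Married): taxable = $4,780.00 − 2×$154.00 = $4,472.00
  $212.60 + 18.87% × ($4,472.00 − $3,200.00) = $212.60 + 18.87% × $1,272.00 = $452.63

$452.63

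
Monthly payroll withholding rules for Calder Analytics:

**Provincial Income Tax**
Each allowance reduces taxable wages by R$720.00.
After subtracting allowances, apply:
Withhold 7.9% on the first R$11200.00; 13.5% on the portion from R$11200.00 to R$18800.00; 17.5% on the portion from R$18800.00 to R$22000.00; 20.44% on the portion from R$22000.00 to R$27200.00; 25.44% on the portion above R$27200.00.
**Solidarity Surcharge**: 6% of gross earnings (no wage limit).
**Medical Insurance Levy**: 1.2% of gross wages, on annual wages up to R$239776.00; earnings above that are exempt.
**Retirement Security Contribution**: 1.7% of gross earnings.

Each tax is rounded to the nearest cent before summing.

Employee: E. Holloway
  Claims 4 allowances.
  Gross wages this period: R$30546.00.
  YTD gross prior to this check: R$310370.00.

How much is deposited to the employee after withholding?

Provincial Income Tax: taxable = R$30546.00 − 4×R$720.00 = R$27666.00
  R$3533.68 + 25.44% × (R$27666.00 − R$27200.00) = R$3533.68 + 25.44% × R$466.00 = R$3652.23
Solidarity Surcharge: 6% × R$30546.00 = R$1832.76
Medical Insurance Levy: YTD R$310370.00 ≥ cap R$239776.00 → R$0.00
Retirement Security Contribution: 1.7% × R$30546.00 = R$519.28
Total withheld: R$3652.23 + R$1832.76 + R$0.00 + R$519.28 = R$6004.27
Net pay: R$30546.00 − R$6004.27 = R$24541.73

R$24541.73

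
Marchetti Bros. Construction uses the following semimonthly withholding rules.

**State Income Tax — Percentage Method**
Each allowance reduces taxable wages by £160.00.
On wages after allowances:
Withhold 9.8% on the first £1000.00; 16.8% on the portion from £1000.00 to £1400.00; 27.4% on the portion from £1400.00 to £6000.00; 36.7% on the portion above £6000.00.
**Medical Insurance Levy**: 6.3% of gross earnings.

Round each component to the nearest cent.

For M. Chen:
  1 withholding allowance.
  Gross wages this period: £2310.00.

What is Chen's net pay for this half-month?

£1793.77

State Income Tax: taxable = £2310.00 − 1×£160.00 = £2150.00
  £165.20 + 27.4% × (£2150.00 − £1400.00) = £165.20 + 27.4% × £750.00 = £370.70
Medical Insurance Levy: 6.3% × £2310.00 = £145.53
Total withheld: £370.70 + £145.53 = £516.23
Net pay: £2310.00 − £516.23 = £1793.77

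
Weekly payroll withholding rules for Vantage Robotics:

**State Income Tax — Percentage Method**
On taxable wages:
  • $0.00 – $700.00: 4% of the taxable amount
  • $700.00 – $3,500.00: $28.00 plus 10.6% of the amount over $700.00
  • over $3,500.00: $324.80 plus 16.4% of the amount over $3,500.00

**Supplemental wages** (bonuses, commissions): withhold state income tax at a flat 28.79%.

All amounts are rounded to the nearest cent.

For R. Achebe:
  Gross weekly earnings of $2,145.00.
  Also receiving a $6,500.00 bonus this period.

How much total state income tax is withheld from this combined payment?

$2,052.52

State Income Tax: taxable = $2,145.00
  $28.00 + 10.6% × ($2,145.00 − $700.00) = $28.00 + 10.6% × $1,445.00 = $181.17
Supplemental (28.79% flat on bonus): 28.79% × $6,500.00 = $1,871.35
Total state income tax: $181.17 + $1,871.35 = $2,052.52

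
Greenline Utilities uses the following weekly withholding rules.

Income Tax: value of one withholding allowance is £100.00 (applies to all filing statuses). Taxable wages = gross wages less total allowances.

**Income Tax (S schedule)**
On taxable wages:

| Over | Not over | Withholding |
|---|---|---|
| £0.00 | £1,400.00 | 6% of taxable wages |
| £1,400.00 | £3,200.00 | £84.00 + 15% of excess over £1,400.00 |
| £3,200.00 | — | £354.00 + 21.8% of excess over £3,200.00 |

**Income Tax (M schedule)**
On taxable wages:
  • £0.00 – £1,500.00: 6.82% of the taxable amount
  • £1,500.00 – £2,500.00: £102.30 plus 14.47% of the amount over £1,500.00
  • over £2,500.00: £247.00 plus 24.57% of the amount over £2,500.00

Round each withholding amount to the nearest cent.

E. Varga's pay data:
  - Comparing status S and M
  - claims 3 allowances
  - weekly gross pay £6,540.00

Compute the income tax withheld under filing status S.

Income Tax (S): taxable = £6,540.00 − 3×£100.00 = £6,240.00
  £354.00 + 21.8% × (£6,240.00 − £3,200.00) = £354.00 + 21.8% × £3,040.00 = £1,016.72

£1,016.72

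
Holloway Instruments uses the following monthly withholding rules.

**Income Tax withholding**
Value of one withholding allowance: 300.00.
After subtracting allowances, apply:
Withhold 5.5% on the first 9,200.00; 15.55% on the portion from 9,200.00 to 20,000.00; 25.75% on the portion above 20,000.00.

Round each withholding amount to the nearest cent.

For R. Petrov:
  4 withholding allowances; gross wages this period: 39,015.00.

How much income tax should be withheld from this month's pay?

Income Tax: taxable = 39,015.00 − 4×300.00 = 37,815.00
  2,185.40 + 25.75% × (37,815.00 − 20,000.00) = 2,185.40 + 25.75% × 17,815.00 = 6,772.76

6,772.76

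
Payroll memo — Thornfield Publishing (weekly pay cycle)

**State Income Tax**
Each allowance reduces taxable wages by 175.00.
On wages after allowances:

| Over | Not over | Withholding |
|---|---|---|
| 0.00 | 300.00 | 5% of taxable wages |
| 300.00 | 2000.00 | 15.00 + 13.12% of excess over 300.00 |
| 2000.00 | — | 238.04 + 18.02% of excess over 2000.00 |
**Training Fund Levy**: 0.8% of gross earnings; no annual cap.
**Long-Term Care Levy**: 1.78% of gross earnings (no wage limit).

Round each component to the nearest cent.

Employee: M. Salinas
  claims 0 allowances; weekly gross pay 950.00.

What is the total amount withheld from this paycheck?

State Income Tax: taxable = 950.00
  15.00 + 13.12% × (950.00 − 300.00) = 15.00 + 13.12% × 650.00 = 100.28
Training Fund Levy: 0.8% × 950.00 = 7.60
Long-Term Care Levy: 1.78% × 950.00 = 16.91
Total: 100.28 + 7.60 + 16.91 = 124.79

124.79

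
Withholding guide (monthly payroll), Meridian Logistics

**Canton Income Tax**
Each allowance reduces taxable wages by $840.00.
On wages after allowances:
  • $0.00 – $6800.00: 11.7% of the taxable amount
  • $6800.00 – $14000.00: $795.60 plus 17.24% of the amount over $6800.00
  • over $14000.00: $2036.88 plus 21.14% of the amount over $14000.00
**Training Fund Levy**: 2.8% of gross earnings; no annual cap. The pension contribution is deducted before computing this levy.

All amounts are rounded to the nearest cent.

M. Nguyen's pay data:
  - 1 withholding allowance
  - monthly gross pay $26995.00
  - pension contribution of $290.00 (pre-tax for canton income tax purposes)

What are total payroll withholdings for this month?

$5292.88

Canton Income Tax: taxable = $26995.00 − $290.00 − 1×$840.00 = $25865.00
  $2036.88 + 21.14% × ($25865.00 − $14000.00) = $2036.88 + 21.14% × $11865.00 = $4545.14
Training Fund Levy: 2.8% × $26705.00 = $747.74
Total: $4545.14 + $747.74 = $5292.88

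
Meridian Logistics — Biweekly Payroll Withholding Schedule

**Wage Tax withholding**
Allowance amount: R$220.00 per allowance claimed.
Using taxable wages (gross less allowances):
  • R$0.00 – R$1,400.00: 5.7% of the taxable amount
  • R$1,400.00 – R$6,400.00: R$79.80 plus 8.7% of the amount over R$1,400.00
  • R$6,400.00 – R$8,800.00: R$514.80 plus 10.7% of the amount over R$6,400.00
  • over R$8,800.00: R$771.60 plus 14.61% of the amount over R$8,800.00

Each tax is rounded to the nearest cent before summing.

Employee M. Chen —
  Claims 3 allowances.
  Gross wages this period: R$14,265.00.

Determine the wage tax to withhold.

R$1,473.61

Wage Tax: taxable = R$14,265.00 − 3×R$220.00 = R$13,605.00
  R$771.60 + 14.61% × (R$13,605.00 − R$8,800.00) = R$771.60 + 14.61% × R$4,805.00 = R$1,473.61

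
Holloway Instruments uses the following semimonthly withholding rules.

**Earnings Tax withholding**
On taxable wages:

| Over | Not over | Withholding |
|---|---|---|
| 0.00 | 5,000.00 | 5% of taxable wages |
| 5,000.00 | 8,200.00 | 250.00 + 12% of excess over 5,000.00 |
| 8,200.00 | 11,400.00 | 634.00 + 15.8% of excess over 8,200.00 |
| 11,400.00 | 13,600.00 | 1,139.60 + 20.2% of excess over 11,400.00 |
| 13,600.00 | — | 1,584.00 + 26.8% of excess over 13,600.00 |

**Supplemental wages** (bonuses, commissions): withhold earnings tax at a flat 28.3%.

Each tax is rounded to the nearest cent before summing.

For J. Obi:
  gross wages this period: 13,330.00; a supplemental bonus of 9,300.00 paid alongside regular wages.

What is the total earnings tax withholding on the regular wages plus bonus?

Earnings Tax: taxable = 13,330.00
  1,139.60 + 20.2% × (13,330.00 − 11,400.00) = 1,139.60 + 20.2% × 1,930.00 = 1,529.46
Supplemental (28.3% flat on bonus): 28.3% × 9,300.00 = 2,631.90
Total earnings tax: 1,529.46 + 2,631.90 = 4,161.36

4,161.36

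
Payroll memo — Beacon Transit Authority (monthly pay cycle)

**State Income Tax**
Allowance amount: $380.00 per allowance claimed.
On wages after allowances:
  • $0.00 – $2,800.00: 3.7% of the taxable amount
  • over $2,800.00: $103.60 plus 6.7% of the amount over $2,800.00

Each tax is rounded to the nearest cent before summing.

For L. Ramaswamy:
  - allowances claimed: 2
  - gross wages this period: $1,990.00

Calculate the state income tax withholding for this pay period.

State Income Tax: taxable = $1,990.00 − 2×$380.00 = $1,230.00
  3.7% × $1,230.00 = $45.51

$45.51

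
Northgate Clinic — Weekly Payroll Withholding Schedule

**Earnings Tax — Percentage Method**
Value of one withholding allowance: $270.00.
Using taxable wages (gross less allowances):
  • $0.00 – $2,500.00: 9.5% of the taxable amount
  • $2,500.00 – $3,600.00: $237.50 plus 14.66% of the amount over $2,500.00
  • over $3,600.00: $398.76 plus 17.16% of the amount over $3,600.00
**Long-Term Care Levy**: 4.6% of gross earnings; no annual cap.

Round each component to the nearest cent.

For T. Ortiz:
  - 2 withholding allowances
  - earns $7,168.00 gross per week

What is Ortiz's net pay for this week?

$5,919.91

Earnings Tax: taxable = $7,168.00 − 2×$270.00 = $6,628.00
  $398.76 + 17.16% × ($6,628.00 − $3,600.00) = $398.76 + 17.16% × $3,028.00 = $918.36
Long-Term Care Levy: 4.6% × $7,168.00 = $329.73
Total withheld: $918.36 + $329.73 = $1,248.09
Net pay: $7,168.00 − $1,248.09 = $5,919.91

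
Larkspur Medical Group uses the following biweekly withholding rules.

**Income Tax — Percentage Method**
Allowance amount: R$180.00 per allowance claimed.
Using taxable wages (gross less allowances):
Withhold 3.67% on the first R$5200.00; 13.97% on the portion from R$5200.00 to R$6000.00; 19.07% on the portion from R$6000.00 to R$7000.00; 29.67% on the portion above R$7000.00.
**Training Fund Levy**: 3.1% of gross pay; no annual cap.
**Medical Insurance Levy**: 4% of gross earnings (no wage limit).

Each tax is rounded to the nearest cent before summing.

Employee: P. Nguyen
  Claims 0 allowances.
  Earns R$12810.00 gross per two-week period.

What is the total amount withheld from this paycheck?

R$3126.64

Income Tax: taxable = R$12810.00
  R$493.30 + 29.67% × (R$12810.00 − R$7000.00) = R$493.30 + 29.67% × R$5810.00 = R$2217.13
Training Fund Levy: 3.1% × R$12810.00 = R$397.11
Medical Insurance Levy: 4% × R$12810.00 = R$512.40
Total: R$2217.13 + R$397.11 + R$512.40 = R$3126.64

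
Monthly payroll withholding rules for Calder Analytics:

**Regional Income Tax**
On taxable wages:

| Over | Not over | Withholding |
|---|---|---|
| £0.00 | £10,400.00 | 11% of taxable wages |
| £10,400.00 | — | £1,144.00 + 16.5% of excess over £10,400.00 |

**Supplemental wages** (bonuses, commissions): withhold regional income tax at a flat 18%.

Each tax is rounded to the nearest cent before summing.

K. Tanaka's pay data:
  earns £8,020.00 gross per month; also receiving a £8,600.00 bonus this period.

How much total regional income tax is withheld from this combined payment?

£2,430.20

Regional Income Tax: taxable = £8,020.00
  11% × £8,020.00 = £882.20
Supplemental (18% flat on bonus): 18% × £8,600.00 = £1,548.00
Total regional income tax: £882.20 + £1,548.00 = £2,430.20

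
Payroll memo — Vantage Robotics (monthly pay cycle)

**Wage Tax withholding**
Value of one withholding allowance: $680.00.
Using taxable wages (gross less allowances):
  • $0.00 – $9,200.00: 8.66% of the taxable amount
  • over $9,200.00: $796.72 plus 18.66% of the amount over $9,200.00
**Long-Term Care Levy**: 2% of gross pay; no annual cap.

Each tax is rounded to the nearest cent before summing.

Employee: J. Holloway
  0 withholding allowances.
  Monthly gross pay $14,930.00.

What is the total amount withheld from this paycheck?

$2,164.54

Wage Tax: taxable = $14,930.00
  $796.72 + 18.66% × ($14,930.00 − $9,200.00) = $796.72 + 18.66% × $5,730.00 = $1,865.94
Long-Term Care Levy: 2% × $14,930.00 = $298.60
Total: $1,865.94 + $298.60 = $2,164.54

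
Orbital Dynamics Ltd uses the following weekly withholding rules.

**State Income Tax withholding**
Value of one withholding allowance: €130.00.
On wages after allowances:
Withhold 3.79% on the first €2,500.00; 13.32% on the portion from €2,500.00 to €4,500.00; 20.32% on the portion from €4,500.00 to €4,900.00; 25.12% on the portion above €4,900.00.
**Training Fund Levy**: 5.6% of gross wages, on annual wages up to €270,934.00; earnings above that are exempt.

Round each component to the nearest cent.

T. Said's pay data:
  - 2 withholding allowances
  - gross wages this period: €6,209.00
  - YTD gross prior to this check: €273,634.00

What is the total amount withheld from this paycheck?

€705.94

State Income Tax: taxable = €6,209.00 − 2×€130.00 = €5,949.00
  €442.43 + 25.12% × (€5,949.00 − €4,900.00) = €442.43 + 25.12% × €1,049.00 = €705.94
Training Fund Levy: YTD €273,634.00 ≥ cap €270,934.00 → €0.00
Total: €705.94 + €0.00 = €705.94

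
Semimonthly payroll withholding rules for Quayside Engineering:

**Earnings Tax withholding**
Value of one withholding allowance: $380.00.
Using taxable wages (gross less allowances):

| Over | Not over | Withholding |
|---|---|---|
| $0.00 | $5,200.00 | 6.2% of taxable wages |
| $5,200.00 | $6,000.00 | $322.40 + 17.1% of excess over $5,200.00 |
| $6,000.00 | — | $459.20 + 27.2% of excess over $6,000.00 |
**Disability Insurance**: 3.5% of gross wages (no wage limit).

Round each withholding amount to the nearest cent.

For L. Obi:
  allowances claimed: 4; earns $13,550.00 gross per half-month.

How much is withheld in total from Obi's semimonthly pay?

$2,573.61

Earnings Tax: taxable = $13,550.00 − 4×$380.00 = $12,030.00
  $459.20 + 27.2% × ($12,030.00 − $6,000.00) = $459.20 + 27.2% × $6,030.00 = $2,099.36
Disability Insurance: 3.5% × $13,550.00 = $474.25
Total: $2,099.36 + $474.25 = $2,573.61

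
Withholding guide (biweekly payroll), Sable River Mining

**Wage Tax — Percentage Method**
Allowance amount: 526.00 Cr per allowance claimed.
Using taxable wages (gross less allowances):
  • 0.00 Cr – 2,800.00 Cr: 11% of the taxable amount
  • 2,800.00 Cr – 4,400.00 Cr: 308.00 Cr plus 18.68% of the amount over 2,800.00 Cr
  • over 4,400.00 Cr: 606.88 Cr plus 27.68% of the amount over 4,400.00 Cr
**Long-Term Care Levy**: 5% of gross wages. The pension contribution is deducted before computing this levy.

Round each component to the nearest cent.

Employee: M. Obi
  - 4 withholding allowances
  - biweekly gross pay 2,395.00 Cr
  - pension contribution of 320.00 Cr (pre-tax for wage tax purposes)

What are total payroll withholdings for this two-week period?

Wage Tax: taxable = 2,395.00 Cr − 320.00 Cr − 4×526.00 Cr = -29.00 Cr
  Taxable ≤ 0 → 0.00 Cr
Long-Term Care Levy: 5% × 2,075.00 Cr = 103.75 Cr
Total: 0.00 Cr + 103.75 Cr = 103.75 Cr

103.75 Cr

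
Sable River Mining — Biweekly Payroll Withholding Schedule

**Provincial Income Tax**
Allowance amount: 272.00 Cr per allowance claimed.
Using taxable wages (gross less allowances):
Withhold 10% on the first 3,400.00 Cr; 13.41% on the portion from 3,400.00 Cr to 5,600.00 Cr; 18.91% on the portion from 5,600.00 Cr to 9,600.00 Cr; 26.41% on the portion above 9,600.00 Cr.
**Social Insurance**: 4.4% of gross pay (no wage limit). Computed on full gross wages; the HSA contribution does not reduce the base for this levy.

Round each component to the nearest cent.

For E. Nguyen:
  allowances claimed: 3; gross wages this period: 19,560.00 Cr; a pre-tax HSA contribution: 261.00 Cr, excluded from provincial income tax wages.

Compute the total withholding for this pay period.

4,598.06 Cr

Provincial Income Tax: taxable = 19,560.00 Cr − 261.00 Cr − 3×272.00 Cr = 18,483.00 Cr
  1,391.42 Cr + 26.41% × (18,483.00 Cr − 9,600.00 Cr) = 1,391.42 Cr + 26.41% × 8,883.00 Cr = 3,737.42 Cr
Social Insurance: 4.4% × 19,560.00 Cr = 860.64 Cr
Total: 3,737.42 Cr + 860.64 Cr = 4,598.06 Cr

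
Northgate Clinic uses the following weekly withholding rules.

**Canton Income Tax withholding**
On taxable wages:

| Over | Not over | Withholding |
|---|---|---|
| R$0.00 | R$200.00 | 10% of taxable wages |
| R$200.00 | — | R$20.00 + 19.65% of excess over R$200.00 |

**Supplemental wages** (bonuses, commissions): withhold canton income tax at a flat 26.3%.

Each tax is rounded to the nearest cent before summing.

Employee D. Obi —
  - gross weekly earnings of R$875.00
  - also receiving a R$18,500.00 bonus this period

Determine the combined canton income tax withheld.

Canton Income Tax: taxable = R$875.00
  R$20.00 + 19.65% × (R$875.00 − R$200.00) = R$20.00 + 19.65% × R$675.00 = R$152.64
Supplemental (26.3% flat on bonus): 26.3% × R$18,500.00 = R$4,865.50
Total canton income tax: R$152.64 + R$4,865.50 = R$5,018.14

R$5,018.14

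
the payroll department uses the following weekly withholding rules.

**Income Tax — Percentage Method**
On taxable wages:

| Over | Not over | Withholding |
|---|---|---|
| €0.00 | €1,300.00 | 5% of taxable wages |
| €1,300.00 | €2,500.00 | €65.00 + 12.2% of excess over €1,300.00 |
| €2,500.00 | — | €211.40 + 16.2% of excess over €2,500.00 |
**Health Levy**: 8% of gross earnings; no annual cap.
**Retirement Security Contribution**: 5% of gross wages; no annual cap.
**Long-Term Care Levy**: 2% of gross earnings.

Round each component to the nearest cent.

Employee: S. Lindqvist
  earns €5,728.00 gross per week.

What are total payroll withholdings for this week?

€1,593.54

Income Tax: taxable = €5,728.00
  €211.40 + 16.2% × (€5,728.00 − €2,500.00) = €211.40 + 16.2% × €3,228.00 = €734.34
Health Levy: 8% × €5,728.00 = €458.24
Retirement Security Contribution: 5% × €5,728.00 = €286.40
Long-Term Care Levy: 2% × €5,728.00 = €114.56
Total: €734.34 + €458.24 + €286.40 + €114.56 = €1,593.54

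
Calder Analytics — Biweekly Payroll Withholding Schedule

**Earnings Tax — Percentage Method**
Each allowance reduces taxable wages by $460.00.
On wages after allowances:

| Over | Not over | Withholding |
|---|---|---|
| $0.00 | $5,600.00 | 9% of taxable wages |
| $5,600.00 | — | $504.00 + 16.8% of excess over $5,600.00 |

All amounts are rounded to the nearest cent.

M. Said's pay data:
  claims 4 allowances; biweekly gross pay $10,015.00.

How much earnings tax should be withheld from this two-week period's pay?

$936.60

Earnings Tax: taxable = $10,015.00 − 4×$460.00 = $8,175.00
  $504.00 + 16.8% × ($8,175.00 − $5,600.00) = $504.00 + 16.8% × $2,575.00 = $936.60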